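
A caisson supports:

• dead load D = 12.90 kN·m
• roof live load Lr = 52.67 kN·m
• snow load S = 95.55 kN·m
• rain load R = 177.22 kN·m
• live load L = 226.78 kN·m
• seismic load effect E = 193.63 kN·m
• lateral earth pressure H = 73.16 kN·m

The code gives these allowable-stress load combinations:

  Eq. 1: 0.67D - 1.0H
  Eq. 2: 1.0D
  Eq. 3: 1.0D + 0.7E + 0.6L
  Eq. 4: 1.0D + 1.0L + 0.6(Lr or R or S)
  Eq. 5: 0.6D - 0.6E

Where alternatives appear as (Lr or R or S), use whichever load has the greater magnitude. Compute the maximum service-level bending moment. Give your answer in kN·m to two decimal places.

(Lr or R or S) → R = 177.22 kN·m.
Eq. 1: 0.67(12.90) - 1.0(73.16) = 8.64 - 73.16 = -64.52
Eq. 2: 1.0(12.90) = 12.90
Eq. 3: 1.0(12.90) + 0.7(193.63) + 0.6(226.78) = 12.90 + 135.54 + 136.07 = 284.51
Eq. 4: 1.0(12.90) + 1.0(226.78) + 0.6(177.22) = 12.90 + 226.78 + 106.33 = 346.01
Eq. 5: 0.6(12.90) - 0.6(193.63) = 7.74 - 116.18 = -108.44
The controlling combination is 4, giving 346.01 kN·m.

346.01 kN·m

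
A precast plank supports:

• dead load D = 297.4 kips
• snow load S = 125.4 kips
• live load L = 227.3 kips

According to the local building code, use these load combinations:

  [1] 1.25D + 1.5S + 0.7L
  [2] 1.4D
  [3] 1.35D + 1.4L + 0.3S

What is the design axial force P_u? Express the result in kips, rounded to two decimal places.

[1] 1.25(297.4) + 1.5(125.4) + 0.7(227.3) = 371.75 + 188.10 + 159.11 = 718.96
[2] 1.4(297.4) = 416.36
[3] 1.35(297.4) + 1.4(227.3) + 0.3(125.4) = 401.49 + 318.22 + 37.62 = 757.33
The controlling combination is 3, giving 757.33 kips.

757.33 kips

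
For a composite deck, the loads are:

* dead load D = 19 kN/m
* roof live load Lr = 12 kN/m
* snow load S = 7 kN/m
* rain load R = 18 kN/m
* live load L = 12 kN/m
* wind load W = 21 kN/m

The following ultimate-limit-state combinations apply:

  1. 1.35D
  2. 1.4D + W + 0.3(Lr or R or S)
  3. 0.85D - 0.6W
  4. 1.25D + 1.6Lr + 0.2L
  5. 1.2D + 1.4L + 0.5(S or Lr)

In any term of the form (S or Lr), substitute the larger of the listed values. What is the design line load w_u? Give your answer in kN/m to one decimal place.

53.0 kN/m

(Lr or R or S) → R = 18 kN/m; (S or Lr) → Lr = 12 kN/m.
1. 1.35(19) = 25.7
2. 1.4(19) + 1.0(21) + 0.3(18) = 26.6 + 21.0 + 5.4 = 53.0
3. 0.85(19) - 0.6(21) = 16.2 - 12.6 = 3.6
4. 1.25(19) + 1.6(12) + 0.2(12) = 23.8 + 19.2 + 2.4 = 45.4
5. 1.2(19) + 1.4(12) + 0.5(12) = 22.8 + 16.8 + 6.0 = 45.6
The controlling combination is 2, giving 53.0 kN/m.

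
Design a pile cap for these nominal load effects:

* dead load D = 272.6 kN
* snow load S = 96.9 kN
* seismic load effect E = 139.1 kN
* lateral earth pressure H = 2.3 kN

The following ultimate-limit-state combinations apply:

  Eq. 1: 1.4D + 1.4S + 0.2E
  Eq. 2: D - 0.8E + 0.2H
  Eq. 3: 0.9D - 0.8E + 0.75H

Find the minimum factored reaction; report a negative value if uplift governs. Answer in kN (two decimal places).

Eq. 1: 1.4(272.6) + 1.4(96.9) + 0.2(139.1) = 381.64 + 135.66 + 27.82 = 545.12
Eq. 2: 1.0(272.6) - 0.8(139.1) + 0.2(2.3) = 272.60 - 111.28 + 0.46 = 161.78
Eq. 3: 0.9(272.6) - 0.8(139.1) + 0.75(2.3) = 245.34 - 111.28 + 1.73 = 135.79
Combination 3 gives the minimum: 135.79 kN.

135.79 kN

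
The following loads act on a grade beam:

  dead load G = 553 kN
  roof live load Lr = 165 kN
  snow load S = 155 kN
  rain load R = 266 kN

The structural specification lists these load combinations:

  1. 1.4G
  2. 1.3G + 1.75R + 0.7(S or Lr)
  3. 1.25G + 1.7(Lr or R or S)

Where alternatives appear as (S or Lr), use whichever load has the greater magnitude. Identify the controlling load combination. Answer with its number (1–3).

Combination 2

(S or Lr) → Lr = 165 kN; (Lr or R or S) → R = 266 kN.
1. 1.4(553) = 774.20
2. 1.3(553) + 1.75(266) + 0.7(165) = 1299.90
3. 1.25(553) + 1.7(266) = 1143.45
The largest value is 1299.90 kN from combination 2.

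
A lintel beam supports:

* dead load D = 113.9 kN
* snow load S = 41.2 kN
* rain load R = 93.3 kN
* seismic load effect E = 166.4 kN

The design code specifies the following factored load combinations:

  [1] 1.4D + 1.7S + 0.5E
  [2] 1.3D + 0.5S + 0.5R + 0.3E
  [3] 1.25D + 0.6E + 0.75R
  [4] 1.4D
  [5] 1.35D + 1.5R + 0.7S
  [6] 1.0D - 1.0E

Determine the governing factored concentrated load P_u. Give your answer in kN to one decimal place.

[1] 1.4(113.9) + 1.7(41.2) + 0.5(166.4) = 312.7
[2] 1.3(113.9) + 0.5(41.2) + 0.5(93.3) + 0.3(166.4) = 265.2
[3] 1.25(113.9) + 0.6(166.4) + 0.75(93.3) = 312.2
[4] 1.4(113.9) = 159.5
[5] 1.35(113.9) + 1.5(93.3) + 0.7(41.2) = 322.6
[6] 1.0(113.9) - 1.0(166.4) = -52.5
Maximum is from combination 5.

322.6 kN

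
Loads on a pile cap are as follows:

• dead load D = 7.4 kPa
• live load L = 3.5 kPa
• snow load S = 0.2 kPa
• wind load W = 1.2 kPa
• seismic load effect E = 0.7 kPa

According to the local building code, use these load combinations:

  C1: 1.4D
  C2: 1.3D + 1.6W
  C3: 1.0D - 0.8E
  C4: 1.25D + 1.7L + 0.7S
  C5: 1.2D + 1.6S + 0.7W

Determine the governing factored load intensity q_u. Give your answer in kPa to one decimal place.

C1: 1.4(7.4) = 10.4
C2: 1.3(7.4) + 1.6(1.2) = 9.6 + 1.9 = 11.5
C3: 1.0(7.4) - 0.8(0.7) = 7.4 - 0.6 = 6.8
C4: 1.25(7.4) + 1.7(3.5) + 0.7(0.2) = 15.3
C5: 1.2(7.4) + 1.6(0.2) + 0.7(1.2) = 8.9 + 0.3 + 0.8 = 10.0
Combination 4 governs: q_u = 15.3 kPa.

15.3 kPa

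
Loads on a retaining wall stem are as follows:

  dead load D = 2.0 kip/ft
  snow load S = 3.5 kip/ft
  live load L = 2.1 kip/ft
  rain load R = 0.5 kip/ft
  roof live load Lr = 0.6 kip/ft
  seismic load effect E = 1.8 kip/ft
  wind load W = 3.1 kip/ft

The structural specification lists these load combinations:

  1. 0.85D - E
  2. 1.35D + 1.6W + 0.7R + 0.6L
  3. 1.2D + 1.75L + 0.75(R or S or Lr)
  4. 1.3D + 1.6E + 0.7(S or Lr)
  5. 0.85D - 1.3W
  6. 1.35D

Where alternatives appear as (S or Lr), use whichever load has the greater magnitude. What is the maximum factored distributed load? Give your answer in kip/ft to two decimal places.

(R or S or Lr) → S = 3.5 kip/ft; (S or Lr) → S = 3.5 kip/ft.
1. 0.85(2.0) - 1.0(1.8) = 1.70 - 1.80 = -0.10
2. 1.35(2.0) + 1.6(3.1) + 0.7(0.5) + 0.6(2.1) = 2.70 + 4.96 + 0.35 + 1.26 = 9.27
3. 1.2(2.0) + 1.75(2.1) + 0.75(3.5) = 8.70
4. 1.3(2.0) + 1.6(1.8) + 0.7(3.5) = 2.60 + 2.88 + 2.45 = 7.93
5. 0.85(2.0) - 1.3(3.1) = 1.70 - 4.03 = -2.33
6. 1.35(2.0) = 2.70
Maximum is from combination 2.

9.27 kip/ft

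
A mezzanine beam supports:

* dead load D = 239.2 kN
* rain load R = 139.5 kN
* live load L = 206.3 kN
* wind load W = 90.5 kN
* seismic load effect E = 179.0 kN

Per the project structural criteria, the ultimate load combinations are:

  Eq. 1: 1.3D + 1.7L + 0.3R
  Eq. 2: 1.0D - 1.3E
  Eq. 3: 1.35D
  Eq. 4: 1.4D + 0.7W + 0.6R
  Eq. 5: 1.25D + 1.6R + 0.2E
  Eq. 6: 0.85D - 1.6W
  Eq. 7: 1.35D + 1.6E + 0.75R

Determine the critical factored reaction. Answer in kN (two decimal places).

713.95 kN

Eq. 1: 1.3(239.2) + 1.7(206.3) + 0.3(139.5) = 703.52
Eq. 2: 1.0(239.2) - 1.3(179.0) = 6.50
Eq. 3: 1.35(239.2) = 322.92
Eq. 4: 1.4(239.2) + 0.7(90.5) + 0.6(139.5) = 481.93
Eq. 5: 1.25(239.2) + 1.6(139.5) + 0.2(179.0) = 558.00
Eq. 6: 0.85(239.2) - 1.6(90.5) = 58.52
Eq. 7: 1.35(239.2) + 1.6(179.0) + 0.75(139.5) = 713.95
The controlling combination is 7, giving 713.95 kN.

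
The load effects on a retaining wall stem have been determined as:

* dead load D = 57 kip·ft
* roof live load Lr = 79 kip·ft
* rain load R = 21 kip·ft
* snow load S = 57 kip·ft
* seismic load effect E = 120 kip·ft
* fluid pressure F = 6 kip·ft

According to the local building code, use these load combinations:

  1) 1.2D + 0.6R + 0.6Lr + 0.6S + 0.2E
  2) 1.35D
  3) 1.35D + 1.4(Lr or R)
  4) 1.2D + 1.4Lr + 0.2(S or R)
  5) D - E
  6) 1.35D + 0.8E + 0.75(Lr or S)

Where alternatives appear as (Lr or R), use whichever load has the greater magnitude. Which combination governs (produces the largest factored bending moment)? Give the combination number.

Combination 6

(Lr or R) → Lr = 79 kip·ft; (S or R) → S = 57 kip·ft; (Lr or S) → Lr = 79 kip·ft.
1) 1.2(57) + 0.6(21) + 0.6(79) + 0.6(57) + 0.2(120) = 68.4 + 12.6 + 47.4 + 34.2 + 24.0 = 186.6
2) 1.35(57) = 77.0
3) 1.35(57) + 1.4(79) = 77.0 + 110.6 = 187.6
4) 1.2(57) + 1.4(79) + 0.2(57) = 68.4 + 110.6 + 11.4 = 190.4
5) 1.0(57) - 1.0(120) = 57.0 - 120.0 = -63.0
6) 1.35(57) + 0.8(120) + 0.75(79) = 232.2
The largest value is 232.2 kip·ft from combination 6.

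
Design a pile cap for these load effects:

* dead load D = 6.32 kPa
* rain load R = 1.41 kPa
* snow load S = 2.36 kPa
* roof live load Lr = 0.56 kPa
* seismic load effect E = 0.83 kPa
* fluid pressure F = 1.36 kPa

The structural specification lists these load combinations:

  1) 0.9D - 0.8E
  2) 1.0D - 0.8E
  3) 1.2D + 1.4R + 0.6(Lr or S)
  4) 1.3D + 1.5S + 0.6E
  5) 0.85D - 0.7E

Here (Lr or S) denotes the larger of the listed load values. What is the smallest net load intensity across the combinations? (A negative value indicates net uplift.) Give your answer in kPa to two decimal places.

4.79 kPa

(Lr or S) → S = 2.36 kPa.
1) 0.9(6.32) - 0.8(0.83) = 5.02
2) 1.0(6.32) - 0.8(0.83) = 6.32 - 0.66 = 5.66
3) 1.2(6.32) + 1.4(1.41) + 0.6(2.36) = 7.58 + 1.97 + 1.42 = 10.97
4) 1.3(6.32) + 1.5(2.36) + 0.6(0.83) = 12.25
5) 0.85(6.32) - 0.7(0.83) = 5.37 - 0.58 = 4.79
Combination 5 gives the minimum: 4.79 kPa.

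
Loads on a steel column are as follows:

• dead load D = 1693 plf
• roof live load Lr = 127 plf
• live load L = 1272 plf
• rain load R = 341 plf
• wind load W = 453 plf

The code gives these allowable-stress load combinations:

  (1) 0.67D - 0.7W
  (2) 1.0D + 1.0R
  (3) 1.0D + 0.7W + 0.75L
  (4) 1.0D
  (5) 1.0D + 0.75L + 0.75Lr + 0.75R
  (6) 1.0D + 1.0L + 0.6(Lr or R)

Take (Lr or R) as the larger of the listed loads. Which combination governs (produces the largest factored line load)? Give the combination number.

Combination 6

(Lr or R) → R = 341 plf.
(1) 0.67(1693) - 0.7(453) = 1134.31 - 317.10 = 817.21
(2) 1.0(1693) + 1.0(341) = 1693.00 + 341.00 = 2034.00
(3) 1.0(1693) + 0.7(453) + 0.75(1272) = 1693.00 + 317.10 + 954.00 = 2964.10
(4) 1.0(1693) = 1693.00
(5) 1.0(1693) + 0.75(1272) + 0.75(127) + 0.75(341) = 1693.00 + 954.00 + 95.25 + 255.75 = 2998.00
(6) 1.0(1693) + 1.0(1272) + 0.6(341) = 1693.00 + 1272.00 + 204.60 = 3169.60
The largest value is 3169.60 plf from combination 6.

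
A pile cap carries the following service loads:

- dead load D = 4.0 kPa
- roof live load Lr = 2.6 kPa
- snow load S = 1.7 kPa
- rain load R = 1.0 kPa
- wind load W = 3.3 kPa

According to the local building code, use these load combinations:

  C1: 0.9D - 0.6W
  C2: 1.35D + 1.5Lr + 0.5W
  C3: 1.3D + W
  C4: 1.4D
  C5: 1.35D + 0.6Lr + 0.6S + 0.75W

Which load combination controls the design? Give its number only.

C1: 0.9(4.0) - 0.6(3.3) = 3.6 - 2.0 = 1.6
C2: 1.35(4.0) + 1.5(2.6) + 0.5(3.3) = 5.4 + 3.9 + 1.7 = 11.0
C3: 1.3(4.0) + 1.0(3.3) = 5.2 + 3.3 = 8.5
C4: 1.4(4.0) = 5.6
C5: 1.35(4.0) + 0.6(2.6) + 0.6(1.7) + 0.75(3.3) = 5.4 + 1.6 + 1.0 + 2.5 = 10.5
The largest value is 11.0 kPa from combination 2.

Combination 2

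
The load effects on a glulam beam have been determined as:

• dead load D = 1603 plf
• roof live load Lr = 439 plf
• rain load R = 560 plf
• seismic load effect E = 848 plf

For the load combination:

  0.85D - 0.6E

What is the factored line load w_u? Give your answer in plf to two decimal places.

0.85(1603) - 0.6(848) = 1362.55 - 508.80 = 853.75
w_u = 853.75 plf.

853.75 plf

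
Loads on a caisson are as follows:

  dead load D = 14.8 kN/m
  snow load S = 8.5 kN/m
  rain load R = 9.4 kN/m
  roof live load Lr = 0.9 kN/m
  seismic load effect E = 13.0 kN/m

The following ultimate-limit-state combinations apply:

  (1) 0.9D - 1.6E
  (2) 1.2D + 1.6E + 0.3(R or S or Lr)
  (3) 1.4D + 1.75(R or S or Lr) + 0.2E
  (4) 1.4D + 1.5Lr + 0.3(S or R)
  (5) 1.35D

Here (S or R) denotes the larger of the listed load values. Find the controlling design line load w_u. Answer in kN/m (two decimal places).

41.38 kN/m

(R or S or Lr) → R = 9.4 kN/m; (S or R) → R = 9.4 kN/m.
(1) 0.9(14.8) - 1.6(13.0) = 13.32 - 20.80 = -7.48
(2) 1.2(14.8) + 1.6(13.0) + 0.3(9.4) = 17.76 + 20.80 + 2.82 = 41.38
(3) 1.4(14.8) + 1.75(9.4) + 0.2(13.0) = 20.72 + 16.45 + 2.60 = 39.77
(4) 1.4(14.8) + 1.5(0.9) + 0.3(9.4) = 20.72 + 1.35 + 2.82 = 24.89
(5) 1.35(14.8) = 19.98
Maximum is from combination 2.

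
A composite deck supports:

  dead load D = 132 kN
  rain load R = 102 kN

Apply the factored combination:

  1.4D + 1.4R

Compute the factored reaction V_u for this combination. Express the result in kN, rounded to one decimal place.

1.4(132) + 1.4(102) = 327.6
V_u = 327.6 kN.

327.6 kN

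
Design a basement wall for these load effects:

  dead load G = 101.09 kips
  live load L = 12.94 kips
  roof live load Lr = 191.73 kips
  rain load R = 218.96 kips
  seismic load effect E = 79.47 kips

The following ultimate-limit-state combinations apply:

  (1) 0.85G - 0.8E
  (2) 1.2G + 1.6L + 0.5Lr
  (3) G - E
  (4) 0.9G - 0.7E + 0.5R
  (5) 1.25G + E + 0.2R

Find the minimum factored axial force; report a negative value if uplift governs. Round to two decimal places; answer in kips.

(1) 0.85(101.09) - 0.8(79.47) = 22.35
(2) 1.2(101.09) + 1.6(12.94) + 0.5(191.73) = 237.88
(3) 1.0(101.09) - 1.0(79.47) = 21.62
(4) 0.9(101.09) - 0.7(79.47) + 0.5(218.96) = 144.83
(5) 1.25(101.09) + 1.0(79.47) + 0.2(218.96) = 249.62
Combination 3 gives the minimum: 21.62 kips.

21.62 kips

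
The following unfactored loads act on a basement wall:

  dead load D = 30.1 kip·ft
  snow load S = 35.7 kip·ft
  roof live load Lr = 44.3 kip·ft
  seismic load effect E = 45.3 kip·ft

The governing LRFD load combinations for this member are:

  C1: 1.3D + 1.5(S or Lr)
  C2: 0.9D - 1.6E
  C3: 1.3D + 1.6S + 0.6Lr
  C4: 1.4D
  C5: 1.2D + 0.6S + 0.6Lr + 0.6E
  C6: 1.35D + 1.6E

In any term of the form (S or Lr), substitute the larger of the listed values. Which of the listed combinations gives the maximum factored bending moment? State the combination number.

(S or Lr) → Lr = 44.3 kip·ft.
C1: 1.3(30.1) + 1.5(44.3) = 39.1 + 66.5 = 105.6
C2: 0.9(30.1) - 1.6(45.3) = 27.1 - 72.5 = -45.4
C3: 1.3(30.1) + 1.6(35.7) + 0.6(44.3) = 39.1 + 57.1 + 26.6 = 122.8
C4: 1.4(30.1) = 42.1
C5: 1.2(30.1) + 0.6(35.7) + 0.6(44.3) + 0.6(45.3) = 36.1 + 21.4 + 26.6 + 27.2 = 111.3
C6: 1.35(30.1) + 1.6(45.3) = 40.6 + 72.5 = 113.1
The largest value is 122.8 kip·ft from combination 3.

Combination 3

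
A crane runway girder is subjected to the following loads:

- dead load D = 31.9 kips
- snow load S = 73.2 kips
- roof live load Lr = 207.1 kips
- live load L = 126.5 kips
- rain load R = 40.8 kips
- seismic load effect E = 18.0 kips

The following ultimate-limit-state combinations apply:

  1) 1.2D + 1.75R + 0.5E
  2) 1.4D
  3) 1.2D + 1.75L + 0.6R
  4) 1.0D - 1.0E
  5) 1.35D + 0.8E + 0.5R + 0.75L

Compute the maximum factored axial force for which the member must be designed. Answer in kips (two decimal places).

1) 1.2(31.9) + 1.75(40.8) + 0.5(18.0) = 118.68
2) 1.4(31.9) = 44.66
3) 1.2(31.9) + 1.75(126.5) + 0.6(40.8) = 284.14
4) 1.0(31.9) - 1.0(18.0) = 13.90
5) 1.35(31.9) + 0.8(18.0) + 0.5(40.8) + 0.75(126.5) = 172.74
Maximum is from combination 3.

284.14 kips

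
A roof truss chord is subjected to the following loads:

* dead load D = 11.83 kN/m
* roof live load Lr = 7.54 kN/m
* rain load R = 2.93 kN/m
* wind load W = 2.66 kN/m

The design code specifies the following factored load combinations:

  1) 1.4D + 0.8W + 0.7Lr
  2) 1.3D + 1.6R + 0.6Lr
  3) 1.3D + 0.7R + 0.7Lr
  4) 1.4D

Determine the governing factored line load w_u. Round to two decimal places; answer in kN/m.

24.59 kN/m

1) 1.4(11.83) + 0.8(2.66) + 0.7(7.54) = 16.56 + 2.13 + 5.28 = 23.97
2) 1.3(11.83) + 1.6(2.93) + 0.6(7.54) = 15.38 + 4.69 + 4.52 = 24.59
3) 1.3(11.83) + 0.7(2.93) + 0.7(7.54) = 15.38 + 2.05 + 5.28 = 22.71
4) 1.4(11.83) = 16.56
The controlling combination is 2, giving 24.59 kN/m.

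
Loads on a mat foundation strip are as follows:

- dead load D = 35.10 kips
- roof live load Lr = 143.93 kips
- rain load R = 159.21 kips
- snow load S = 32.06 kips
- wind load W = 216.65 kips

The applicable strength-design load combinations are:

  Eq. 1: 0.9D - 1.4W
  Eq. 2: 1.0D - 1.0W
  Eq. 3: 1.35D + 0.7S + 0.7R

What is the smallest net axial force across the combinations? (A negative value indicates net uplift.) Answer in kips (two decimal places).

-271.72 kips

Eq. 1: 0.9(35.10) - 1.4(216.65) = 31.59 - 303.31 = -271.72
Eq. 2: 1.0(35.10) - 1.0(216.65) = 35.10 - 216.65 = -181.55
Eq. 3: 1.35(35.10) + 0.7(32.06) + 0.7(159.21) = 181.27
Combination 1 gives the minimum: -271.72 kips.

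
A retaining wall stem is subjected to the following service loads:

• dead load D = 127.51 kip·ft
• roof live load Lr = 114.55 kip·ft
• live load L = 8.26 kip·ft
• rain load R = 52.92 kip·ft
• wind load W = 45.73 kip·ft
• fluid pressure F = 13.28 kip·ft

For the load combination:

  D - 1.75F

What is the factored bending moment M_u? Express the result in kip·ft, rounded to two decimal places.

104.27 kip·ft

1.0(127.51) - 1.75(13.28) = 127.51 - 23.24 = 104.27
M_u = 104.27 kip·ft.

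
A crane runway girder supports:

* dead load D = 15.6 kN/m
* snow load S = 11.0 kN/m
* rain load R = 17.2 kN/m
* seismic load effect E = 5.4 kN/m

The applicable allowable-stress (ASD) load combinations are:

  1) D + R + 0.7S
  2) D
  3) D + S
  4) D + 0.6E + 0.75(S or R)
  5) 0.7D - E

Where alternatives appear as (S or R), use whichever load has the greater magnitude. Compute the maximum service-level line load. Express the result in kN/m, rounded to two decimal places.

40.50 kN/m

(S or R) → R = 17.2 kN/m.
1) 1.0(15.6) + 1.0(17.2) + 0.7(11.0) = 15.60 + 17.20 + 7.70 = 40.50
2) 1.0(15.6) = 15.60
3) 1.0(15.6) + 1.0(11.0) = 15.60 + 11.00 = 26.60
4) 1.0(15.6) + 0.6(5.4) + 0.75(17.2) = 15.60 + 3.24 + 12.90 = 31.74
5) 0.7(15.6) - 1.0(5.4) = 10.92 - 5.40 = 5.52
The controlling combination is 1, giving 40.50 kN/m.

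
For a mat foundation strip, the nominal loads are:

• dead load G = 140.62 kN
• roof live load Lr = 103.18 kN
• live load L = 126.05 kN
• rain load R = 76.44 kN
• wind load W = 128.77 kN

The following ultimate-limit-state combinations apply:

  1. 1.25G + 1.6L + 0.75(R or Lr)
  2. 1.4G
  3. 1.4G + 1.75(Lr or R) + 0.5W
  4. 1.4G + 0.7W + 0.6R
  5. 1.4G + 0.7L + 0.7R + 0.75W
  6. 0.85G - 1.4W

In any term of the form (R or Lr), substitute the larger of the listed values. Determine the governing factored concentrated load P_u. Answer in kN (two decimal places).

(R or Lr) → Lr = 103.18 kN; (Lr or R) → Lr = 103.18 kN.
1. 1.25(140.62) + 1.6(126.05) + 0.75(103.18) = 454.84
2. 1.4(140.62) = 196.87
3. 1.4(140.62) + 1.75(103.18) + 0.5(128.77) = 441.82
4. 1.4(140.62) + 0.7(128.77) + 0.6(76.44) = 196.87 + 90.14 + 45.86 = 332.87
5. 1.4(140.62) + 0.7(126.05) + 0.7(76.44) + 0.75(128.77) = 435.19
6. 0.85(140.62) - 1.4(128.77) = 119.53 - 180.28 = -60.75
Maximum is from combination 1.

454.84 kN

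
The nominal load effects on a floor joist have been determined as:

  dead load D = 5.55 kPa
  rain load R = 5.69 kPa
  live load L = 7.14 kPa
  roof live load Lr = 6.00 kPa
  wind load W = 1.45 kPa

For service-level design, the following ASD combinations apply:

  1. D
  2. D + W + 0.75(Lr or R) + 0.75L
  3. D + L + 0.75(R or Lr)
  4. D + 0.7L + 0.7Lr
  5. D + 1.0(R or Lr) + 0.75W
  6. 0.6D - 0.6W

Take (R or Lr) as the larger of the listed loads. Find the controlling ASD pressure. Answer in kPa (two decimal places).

17.19 kPa

(Lr or R) → Lr = 6.00 kPa; (R or Lr) → Lr = 6.00 kPa.
1. 1.0(5.55) = 5.55
2. 1.0(5.55) + 1.0(1.45) + 0.75(6.00) + 0.75(7.14) = 5.55 + 1.45 + 4.50 + 5.36 = 16.86
3. 1.0(5.55) + 1.0(7.14) + 0.75(6.00) = 5.55 + 7.14 + 4.50 = 17.19
4. 1.0(5.55) + 0.7(7.14) + 0.7(6.00) = 5.55 + 5.00 + 4.20 = 14.75
5. 1.0(5.55) + 1.0(6.00) + 0.75(1.45) = 5.55 + 6.00 + 1.09 = 12.64
6. 0.6(5.55) - 0.6(1.45) = 3.33 - 0.87 = 2.46
Maximum is from combination 3.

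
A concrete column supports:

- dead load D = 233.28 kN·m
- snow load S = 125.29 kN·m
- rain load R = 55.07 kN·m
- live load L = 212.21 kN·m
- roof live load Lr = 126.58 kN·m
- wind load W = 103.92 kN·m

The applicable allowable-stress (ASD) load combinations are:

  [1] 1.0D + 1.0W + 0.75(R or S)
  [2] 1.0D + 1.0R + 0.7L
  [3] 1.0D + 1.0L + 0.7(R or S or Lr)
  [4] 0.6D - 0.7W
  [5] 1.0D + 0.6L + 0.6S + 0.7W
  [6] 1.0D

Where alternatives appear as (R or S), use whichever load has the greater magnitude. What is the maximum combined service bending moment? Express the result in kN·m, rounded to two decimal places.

(R or S) → S = 125.29 kN·m; (R or S or Lr) → Lr = 126.58 kN·m.
[1] 1.0(233.28) + 1.0(103.92) + 0.75(125.29) = 233.28 + 103.92 + 93.97 = 431.17
[2] 1.0(233.28) + 1.0(55.07) + 0.7(212.21) = 233.28 + 55.07 + 148.55 = 436.90
[3] 1.0(233.28) + 1.0(212.21) + 0.7(126.58) = 233.28 + 212.21 + 88.61 = 534.10
[4] 0.6(233.28) - 0.7(103.92) = 67.22
[5] 1.0(233.28) + 0.6(212.21) + 0.6(125.29) + 0.7(103.92) = 233.28 + 127.33 + 75.17 + 72.74 = 508.52
[6] 1.0(233.28) = 233.28
The controlling combination is 3, giving 534.10 kN·m.

534.10 kN·m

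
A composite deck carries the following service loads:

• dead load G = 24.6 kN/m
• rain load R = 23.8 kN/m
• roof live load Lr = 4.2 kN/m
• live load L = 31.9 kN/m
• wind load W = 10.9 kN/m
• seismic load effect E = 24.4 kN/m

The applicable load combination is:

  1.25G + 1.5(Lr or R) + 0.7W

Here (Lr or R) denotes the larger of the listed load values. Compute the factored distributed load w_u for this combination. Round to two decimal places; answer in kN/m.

(Lr or R) → R = 23.8 kN/m.
1.25(24.6) + 1.5(23.8) + 0.7(10.9) = 30.75 + 35.70 + 7.63 = 74.08
w_u = 74.08 kN/m.

74.08 kN/m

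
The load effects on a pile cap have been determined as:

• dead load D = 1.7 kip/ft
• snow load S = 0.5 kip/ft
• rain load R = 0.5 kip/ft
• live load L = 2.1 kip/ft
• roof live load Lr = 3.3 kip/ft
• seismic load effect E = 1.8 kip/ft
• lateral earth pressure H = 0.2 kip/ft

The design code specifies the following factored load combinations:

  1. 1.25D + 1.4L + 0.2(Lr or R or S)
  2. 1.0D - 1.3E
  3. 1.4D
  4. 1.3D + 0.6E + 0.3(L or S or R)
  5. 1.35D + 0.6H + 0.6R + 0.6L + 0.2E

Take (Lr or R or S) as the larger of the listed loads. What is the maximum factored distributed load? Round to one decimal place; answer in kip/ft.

(Lr or R or S) → Lr = 3.3 kip/ft; (L or S or R) → L = 2.1 kip/ft.
1. 1.25(1.7) + 1.4(2.1) + 0.2(3.3) = 2.1 + 2.9 + 0.7 = 5.7
2. 1.0(1.7) - 1.3(1.8) = 1.7 - 2.3 = -0.6
3. 1.4(1.7) = 2.4
4. 1.3(1.7) + 0.6(1.8) + 0.3(2.1) = 2.2 + 1.1 + 0.6 = 3.9
5. 1.35(1.7) + 0.6(0.2) + 0.6(0.5) + 0.6(2.1) + 0.2(1.8) = 4.3
The controlling combination is 1, giving 5.7 kip/ft.

5.7 kip/ft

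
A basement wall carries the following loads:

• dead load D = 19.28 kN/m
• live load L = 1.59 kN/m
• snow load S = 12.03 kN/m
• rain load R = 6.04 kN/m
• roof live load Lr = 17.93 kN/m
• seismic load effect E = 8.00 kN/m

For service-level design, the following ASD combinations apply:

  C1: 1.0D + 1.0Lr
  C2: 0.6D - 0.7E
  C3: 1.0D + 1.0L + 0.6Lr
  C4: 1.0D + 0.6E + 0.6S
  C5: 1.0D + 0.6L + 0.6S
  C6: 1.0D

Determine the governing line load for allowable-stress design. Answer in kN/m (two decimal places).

C1: 1.0(19.28) + 1.0(17.93) = 37.21
C2: 0.6(19.28) - 0.7(8.00) = 5.97
C3: 1.0(19.28) + 1.0(1.59) + 0.6(17.93) = 31.63
C4: 1.0(19.28) + 0.6(8.00) + 0.6(12.03) = 31.30
C5: 1.0(19.28) + 0.6(1.59) + 0.6(12.03) = 27.45
C6: 1.0(19.28) = 19.28
Combination 1 governs: w = 37.21 kN/m.

37.21 kN/m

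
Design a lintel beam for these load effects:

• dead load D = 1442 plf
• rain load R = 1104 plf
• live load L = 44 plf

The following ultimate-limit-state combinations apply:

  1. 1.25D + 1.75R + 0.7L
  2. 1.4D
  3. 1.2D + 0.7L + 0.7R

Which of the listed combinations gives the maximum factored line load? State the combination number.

1. 1.25(1442) + 1.75(1104) + 0.7(44) = 3765.3
2. 1.4(1442) = 2018.8
3. 1.2(1442) + 0.7(44) + 0.7(1104) = 2534.0
The largest value is 3765.3 plf from combination 1.

Combination 1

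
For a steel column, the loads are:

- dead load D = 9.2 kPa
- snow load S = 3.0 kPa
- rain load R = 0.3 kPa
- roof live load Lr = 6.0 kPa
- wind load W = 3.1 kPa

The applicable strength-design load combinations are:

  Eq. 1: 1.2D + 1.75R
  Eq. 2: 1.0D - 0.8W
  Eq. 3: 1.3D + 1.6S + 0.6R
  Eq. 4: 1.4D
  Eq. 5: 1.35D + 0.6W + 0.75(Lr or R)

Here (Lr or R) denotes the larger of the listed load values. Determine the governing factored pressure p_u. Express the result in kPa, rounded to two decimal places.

18.78 kPa

(Lr or R) → Lr = 6.0 kPa.
Eq. 1: 1.2(9.2) + 1.75(0.3) = 11.04 + 0.53 = 11.57
Eq. 2: 1.0(9.2) - 0.8(3.1) = 9.20 - 2.48 = 6.72
Eq. 3: 1.3(9.2) + 1.6(3.0) + 0.6(0.3) = 11.96 + 4.80 + 0.18 = 16.94
Eq. 4: 1.4(9.2) = 12.88
Eq. 5: 1.35(9.2) + 0.6(3.1) + 0.75(6.0) = 12.42 + 1.86 + 4.50 = 18.78
The controlling combination is 5, giving 18.78 kPa.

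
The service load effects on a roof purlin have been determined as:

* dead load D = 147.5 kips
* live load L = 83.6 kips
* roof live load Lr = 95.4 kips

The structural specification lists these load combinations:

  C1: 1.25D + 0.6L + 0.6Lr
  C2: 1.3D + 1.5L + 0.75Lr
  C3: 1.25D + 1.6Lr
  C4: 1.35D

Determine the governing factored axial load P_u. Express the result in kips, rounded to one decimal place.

C1: 1.25(147.5) + 0.6(83.6) + 0.6(95.4) = 184.4 + 50.2 + 57.2 = 291.8
C2: 1.3(147.5) + 1.5(83.6) + 0.75(95.4) = 388.7
C3: 1.25(147.5) + 1.6(95.4) = 184.4 + 152.6 = 337.0
C4: 1.35(147.5) = 199.1
The controlling combination is 2, giving 388.7 kips.

388.7 kips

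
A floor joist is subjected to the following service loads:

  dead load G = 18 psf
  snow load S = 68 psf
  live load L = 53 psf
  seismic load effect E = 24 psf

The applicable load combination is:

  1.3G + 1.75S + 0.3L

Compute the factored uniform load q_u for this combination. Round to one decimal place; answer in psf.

158.3 psf

1.3(18) + 1.75(68) + 0.3(53) = 23.4 + 119.0 + 15.9 = 158.3
q_u = 158.3 psf.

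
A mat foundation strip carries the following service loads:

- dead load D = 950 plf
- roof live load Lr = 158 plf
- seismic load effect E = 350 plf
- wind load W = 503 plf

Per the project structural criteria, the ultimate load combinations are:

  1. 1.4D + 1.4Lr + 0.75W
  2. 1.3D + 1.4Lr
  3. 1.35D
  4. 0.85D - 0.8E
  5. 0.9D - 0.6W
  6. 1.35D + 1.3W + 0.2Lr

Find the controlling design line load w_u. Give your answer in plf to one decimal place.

1. 1.4(950) + 1.4(158) + 0.75(503) = 1330.0 + 221.2 + 377.3 = 1928.5
2. 1.3(950) + 1.4(158) = 1235.0 + 221.2 = 1456.2
3. 1.35(950) = 1282.5
4. 0.85(950) - 0.8(350) = 807.5 - 280.0 = 527.5
5. 0.9(950) - 0.6(503) = 855.0 - 301.8 = 553.2
6. 1.35(950) + 1.3(503) + 0.2(158) = 1282.5 + 653.9 + 31.6 = 1968.0
Combination 6 governs: w_u = 1968.0 plf.

1968.0 plf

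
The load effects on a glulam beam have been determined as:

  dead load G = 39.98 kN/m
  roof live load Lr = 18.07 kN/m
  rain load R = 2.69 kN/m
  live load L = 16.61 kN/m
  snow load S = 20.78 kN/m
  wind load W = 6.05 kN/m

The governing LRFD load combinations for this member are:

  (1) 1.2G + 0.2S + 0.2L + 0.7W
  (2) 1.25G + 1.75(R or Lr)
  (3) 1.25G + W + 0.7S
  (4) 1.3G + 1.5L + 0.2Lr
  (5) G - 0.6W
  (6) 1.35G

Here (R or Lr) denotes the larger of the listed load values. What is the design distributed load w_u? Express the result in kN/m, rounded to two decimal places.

81.60 kN/m

(R or Lr) → Lr = 18.07 kN/m.
(1) 1.2(39.98) + 0.2(20.78) + 0.2(16.61) + 0.7(6.05) = 59.69
(2) 1.25(39.98) + 1.75(18.07) = 49.98 + 31.62 = 81.60
(3) 1.25(39.98) + 1.0(6.05) + 0.7(20.78) = 70.57
(4) 1.3(39.98) + 1.5(16.61) + 0.2(18.07) = 51.97 + 24.92 + 3.61 = 80.50
(5) 1.0(39.98) - 0.6(6.05) = 39.98 - 3.63 = 36.35
(6) 1.35(39.98) = 53.97
Combination 2 governs: w_u = 81.60 kN/m.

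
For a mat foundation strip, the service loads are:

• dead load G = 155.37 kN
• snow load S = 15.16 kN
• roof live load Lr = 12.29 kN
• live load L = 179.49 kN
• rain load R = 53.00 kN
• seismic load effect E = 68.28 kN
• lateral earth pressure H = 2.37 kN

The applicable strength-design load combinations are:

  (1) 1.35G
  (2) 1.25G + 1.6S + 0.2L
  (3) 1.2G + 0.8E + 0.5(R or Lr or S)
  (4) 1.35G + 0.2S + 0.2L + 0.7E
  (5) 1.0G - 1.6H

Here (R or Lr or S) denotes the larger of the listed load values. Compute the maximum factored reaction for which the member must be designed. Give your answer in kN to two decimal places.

296.48 kN

(R or Lr or S) → R = 53.00 kN.
(1) 1.35(155.37) = 209.75
(2) 1.25(155.37) + 1.6(15.16) + 0.2(179.49) = 254.37
(3) 1.2(155.37) + 0.8(68.28) + 0.5(53.00) = 267.57
(4) 1.35(155.37) + 0.2(15.16) + 0.2(179.49) + 0.7(68.28) = 296.48
(5) 1.0(155.37) - 1.6(2.37) = 151.58
Maximum is from combination 4.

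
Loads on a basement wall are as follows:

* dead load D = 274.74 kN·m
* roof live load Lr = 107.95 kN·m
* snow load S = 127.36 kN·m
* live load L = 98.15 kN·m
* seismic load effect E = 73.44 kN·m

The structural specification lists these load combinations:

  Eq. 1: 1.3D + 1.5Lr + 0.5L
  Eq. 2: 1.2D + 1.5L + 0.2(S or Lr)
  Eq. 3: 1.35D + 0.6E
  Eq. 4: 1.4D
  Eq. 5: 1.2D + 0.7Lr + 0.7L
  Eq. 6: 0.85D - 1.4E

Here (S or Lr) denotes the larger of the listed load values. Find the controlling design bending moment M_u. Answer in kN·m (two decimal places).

(S or Lr) → S = 127.36 kN·m.
Eq. 1: 1.3(274.74) + 1.5(107.95) + 0.5(98.15) = 568.16
Eq. 2: 1.2(274.74) + 1.5(98.15) + 0.2(127.36) = 329.69 + 147.23 + 25.47 = 502.39
Eq. 3: 1.35(274.74) + 0.6(73.44) = 370.90 + 44.06 = 414.96
Eq. 4: 1.4(274.74) = 384.64
Eq. 5: 1.2(274.74) + 0.7(107.95) + 0.7(98.15) = 473.96
Eq. 6: 0.85(274.74) - 1.4(73.44) = 233.53 - 102.82 = 130.71
Maximum is from combination 1.

568.16 kN·m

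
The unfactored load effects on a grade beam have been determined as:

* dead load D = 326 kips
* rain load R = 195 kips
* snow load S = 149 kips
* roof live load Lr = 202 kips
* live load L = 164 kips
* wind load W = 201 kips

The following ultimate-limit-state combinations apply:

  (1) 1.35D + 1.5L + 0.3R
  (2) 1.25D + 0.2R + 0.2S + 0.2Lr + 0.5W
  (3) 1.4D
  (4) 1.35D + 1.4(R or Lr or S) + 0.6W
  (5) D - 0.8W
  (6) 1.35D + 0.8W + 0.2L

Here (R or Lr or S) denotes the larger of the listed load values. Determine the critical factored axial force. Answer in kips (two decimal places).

(R or Lr or S) → Lr = 202 kips.
(1) 1.35(326) + 1.5(164) + 0.3(195) = 744.60
(2) 1.25(326) + 0.2(195) + 0.2(149) + 0.2(202) + 0.5(201) = 617.20
(3) 1.4(326) = 456.40
(4) 1.35(326) + 1.4(202) + 0.6(201) = 843.50
(5) 1.0(326) - 0.8(201) = 165.20
(6) 1.35(326) + 0.8(201) + 0.2(164) = 633.70
The controlling combination is 4, giving 843.50 kips.

843.50 kips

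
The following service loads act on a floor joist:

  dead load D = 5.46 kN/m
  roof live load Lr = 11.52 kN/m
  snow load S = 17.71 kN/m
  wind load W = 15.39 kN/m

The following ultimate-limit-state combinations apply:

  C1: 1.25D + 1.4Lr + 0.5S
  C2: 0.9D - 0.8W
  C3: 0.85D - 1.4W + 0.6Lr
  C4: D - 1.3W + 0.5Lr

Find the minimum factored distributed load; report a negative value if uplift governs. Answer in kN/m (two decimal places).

C1: 1.25(5.46) + 1.4(11.52) + 0.5(17.71) = 31.81
C2: 0.9(5.46) - 0.8(15.39) = 4.91 - 12.31 = -7.40
C3: 0.85(5.46) - 1.4(15.39) + 0.6(11.52) = -9.99
C4: 1.0(5.46) - 1.3(15.39) + 0.5(11.52) = 5.46 - 20.01 + 5.76 = -8.79
Combination 3 gives the minimum: -9.99 kN/m.

-9.99 kN/m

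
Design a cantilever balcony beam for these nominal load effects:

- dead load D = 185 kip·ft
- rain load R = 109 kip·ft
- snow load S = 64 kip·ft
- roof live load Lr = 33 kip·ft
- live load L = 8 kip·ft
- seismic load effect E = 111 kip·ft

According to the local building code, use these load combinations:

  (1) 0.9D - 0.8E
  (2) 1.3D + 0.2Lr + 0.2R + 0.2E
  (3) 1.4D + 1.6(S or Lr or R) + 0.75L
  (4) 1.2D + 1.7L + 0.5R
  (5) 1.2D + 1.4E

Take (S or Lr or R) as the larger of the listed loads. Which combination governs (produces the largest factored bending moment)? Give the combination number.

Combination 3

(S or Lr or R) → R = 109 kip·ft.
(1) 0.9(185) - 0.8(111) = 166.5 - 88.8 = 77.7
(2) 1.3(185) + 0.2(33) + 0.2(109) + 0.2(111) = 240.5 + 6.6 + 21.8 + 22.2 = 291.1
(3) 1.4(185) + 1.6(109) + 0.75(8) = 259.0 + 174.4 + 6.0 = 439.4
(4) 1.2(185) + 1.7(8) + 0.5(109) = 222.0 + 13.6 + 54.5 = 290.1
(5) 1.2(185) + 1.4(111) = 222.0 + 155.4 = 377.4
The largest value is 439.4 kip·ft from combination 3.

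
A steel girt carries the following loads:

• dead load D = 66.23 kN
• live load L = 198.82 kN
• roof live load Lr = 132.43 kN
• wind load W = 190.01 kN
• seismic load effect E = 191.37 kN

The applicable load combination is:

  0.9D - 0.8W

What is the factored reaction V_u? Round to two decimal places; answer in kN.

-92.40 kN

0.9(66.23) - 0.8(190.01) = -92.40
V_u = -92.40 kN.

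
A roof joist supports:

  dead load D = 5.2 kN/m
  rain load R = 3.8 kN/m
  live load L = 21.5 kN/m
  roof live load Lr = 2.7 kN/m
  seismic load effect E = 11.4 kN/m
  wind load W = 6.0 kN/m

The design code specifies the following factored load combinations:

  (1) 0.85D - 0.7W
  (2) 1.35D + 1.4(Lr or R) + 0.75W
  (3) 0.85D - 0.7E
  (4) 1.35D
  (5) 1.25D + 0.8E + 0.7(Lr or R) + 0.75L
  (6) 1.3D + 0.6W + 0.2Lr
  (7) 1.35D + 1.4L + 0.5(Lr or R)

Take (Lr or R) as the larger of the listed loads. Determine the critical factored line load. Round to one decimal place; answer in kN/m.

39.0 kN/m

(Lr or R) → R = 3.8 kN/m.
(1) 0.85(5.2) - 0.7(6.0) = 4.4 - 4.2 = 0.2
(2) 1.35(5.2) + 1.4(3.8) + 0.75(6.0) = 7.0 + 5.3 + 4.5 = 16.8
(3) 0.85(5.2) - 0.7(11.4) = 4.4 - 8.0 = -3.6
(4) 1.35(5.2) = 7.0
(5) 1.25(5.2) + 0.8(11.4) + 0.7(3.8) + 0.75(21.5) = 6.5 + 9.1 + 2.7 + 16.1 = 34.4
(6) 1.3(5.2) + 0.6(6.0) + 0.2(2.7) = 6.8 + 3.6 + 0.5 = 10.9
(7) 1.35(5.2) + 1.4(21.5) + 0.5(3.8) = 7.0 + 30.1 + 1.9 = 39.0
Combination 7 governs: w_u = 39.0 kN/m.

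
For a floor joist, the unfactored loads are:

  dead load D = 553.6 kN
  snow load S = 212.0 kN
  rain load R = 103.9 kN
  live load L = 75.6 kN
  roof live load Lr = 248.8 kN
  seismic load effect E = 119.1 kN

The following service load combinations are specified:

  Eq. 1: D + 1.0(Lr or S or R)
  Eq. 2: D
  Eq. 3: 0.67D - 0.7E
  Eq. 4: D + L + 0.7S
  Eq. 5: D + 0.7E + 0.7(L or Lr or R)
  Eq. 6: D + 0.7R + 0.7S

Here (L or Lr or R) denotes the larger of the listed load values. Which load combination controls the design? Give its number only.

Combination 5

(Lr or S or R) → Lr = 248.8 kN; (L or Lr or R) → Lr = 248.8 kN.
Eq. 1: 1.0(553.6) + 1.0(248.8) = 553.60 + 248.80 = 802.40
Eq. 2: 1.0(553.6) = 553.60
Eq. 3: 0.67(553.6) - 0.7(119.1) = 370.91 - 83.37 = 287.54
Eq. 4: 1.0(553.6) + 1.0(75.6) + 0.7(212.0) = 553.60 + 75.60 + 148.40 = 777.60
Eq. 5: 1.0(553.6) + 0.7(119.1) + 0.7(248.8) = 553.60 + 83.37 + 174.16 = 811.13
Eq. 6: 1.0(553.6) + 0.7(103.9) + 0.7(212.0) = 553.60 + 72.73 + 148.40 = 774.73
The largest value is 811.13 kN from combination 5.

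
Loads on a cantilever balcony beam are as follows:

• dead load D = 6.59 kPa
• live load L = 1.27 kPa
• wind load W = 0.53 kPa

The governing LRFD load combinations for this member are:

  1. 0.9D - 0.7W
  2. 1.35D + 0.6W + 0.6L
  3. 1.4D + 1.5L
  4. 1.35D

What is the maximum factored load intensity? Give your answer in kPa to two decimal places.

1. 0.9(6.59) - 0.7(0.53) = 5.56
2. 1.35(6.59) + 0.6(0.53) + 0.6(1.27) = 9.98
3. 1.4(6.59) + 1.5(1.27) = 11.13
4. 1.35(6.59) = 8.90
Maximum is from combination 3.

11.13 kPa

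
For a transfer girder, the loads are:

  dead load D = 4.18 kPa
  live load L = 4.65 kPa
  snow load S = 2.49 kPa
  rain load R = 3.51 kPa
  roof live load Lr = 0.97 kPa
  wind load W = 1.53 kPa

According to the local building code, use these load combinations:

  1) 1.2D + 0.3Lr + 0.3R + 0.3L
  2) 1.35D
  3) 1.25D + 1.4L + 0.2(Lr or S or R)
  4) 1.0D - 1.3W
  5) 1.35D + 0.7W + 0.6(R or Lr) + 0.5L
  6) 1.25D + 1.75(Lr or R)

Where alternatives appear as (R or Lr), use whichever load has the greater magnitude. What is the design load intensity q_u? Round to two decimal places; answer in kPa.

(Lr or S or R) → R = 3.51 kPa; (R or Lr) → R = 3.51 kPa; (Lr or R) → R = 3.51 kPa.
1) 1.2(4.18) + 0.3(0.97) + 0.3(3.51) + 0.3(4.65) = 5.02 + 0.29 + 1.05 + 1.40 = 7.76
2) 1.35(4.18) = 5.64
3) 1.25(4.18) + 1.4(4.65) + 0.2(3.51) = 5.23 + 6.51 + 0.70 = 12.44
4) 1.0(4.18) - 1.3(1.53) = 4.18 - 1.99 = 2.19
5) 1.35(4.18) + 0.7(1.53) + 0.6(3.51) + 0.5(4.65) = 5.64 + 1.07 + 2.11 + 2.33 = 11.15
6) 1.25(4.18) + 1.75(3.51) = 5.23 + 6.14 = 11.37
Maximum is from combination 3.

12.44 kPa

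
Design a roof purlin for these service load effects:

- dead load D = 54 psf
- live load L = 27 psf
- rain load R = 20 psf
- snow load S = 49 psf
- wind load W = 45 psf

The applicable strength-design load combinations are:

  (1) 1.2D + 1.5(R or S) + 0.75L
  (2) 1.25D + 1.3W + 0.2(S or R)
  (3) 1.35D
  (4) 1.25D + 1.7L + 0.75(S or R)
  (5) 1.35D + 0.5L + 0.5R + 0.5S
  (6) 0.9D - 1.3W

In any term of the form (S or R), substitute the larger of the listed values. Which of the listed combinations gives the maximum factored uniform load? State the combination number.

Combination 1

(R or S) → S = 49 psf; (S or R) → S = 49 psf.
(1) 1.2(54) + 1.5(49) + 0.75(27) = 64.8 + 73.5 + 20.3 = 158.6
(2) 1.25(54) + 1.3(45) + 0.2(49) = 67.5 + 58.5 + 9.8 = 135.8
(3) 1.35(54) = 72.9
(4) 1.25(54) + 1.7(27) + 0.75(49) = 67.5 + 45.9 + 36.8 = 150.2
(5) 1.35(54) + 0.5(27) + 0.5(20) + 0.5(49) = 72.9 + 13.5 + 10.0 + 24.5 = 120.9
(6) 0.9(54) - 1.3(45) = 48.6 - 58.5 = -9.9
The largest value is 158.6 psf from combination 1.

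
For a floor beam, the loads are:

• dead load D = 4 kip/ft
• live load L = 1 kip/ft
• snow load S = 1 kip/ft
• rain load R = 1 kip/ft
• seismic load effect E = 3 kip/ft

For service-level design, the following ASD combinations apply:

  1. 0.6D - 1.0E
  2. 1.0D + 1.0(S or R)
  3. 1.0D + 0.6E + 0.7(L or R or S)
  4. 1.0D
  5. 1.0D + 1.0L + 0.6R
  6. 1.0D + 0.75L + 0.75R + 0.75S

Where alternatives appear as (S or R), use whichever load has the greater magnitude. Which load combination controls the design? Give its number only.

Combination 3

(S or R) → S = 1 kip/ft; (L or R or S) → L = 1 kip/ft.
1. 0.6(4) - 1.0(3) = -0.6
2. 1.0(4) + 1.0(1) = 5.0
3. 1.0(4) + 0.6(3) + 0.7(1) = 6.5
4. 1.0(4) = 4.0
5. 1.0(4) + 1.0(1) + 0.6(1) = 5.6
6. 1.0(4) + 0.75(1) + 0.75(1) + 0.75(1) = 6.3
The largest value is 6.5 kip/ft from combination 3.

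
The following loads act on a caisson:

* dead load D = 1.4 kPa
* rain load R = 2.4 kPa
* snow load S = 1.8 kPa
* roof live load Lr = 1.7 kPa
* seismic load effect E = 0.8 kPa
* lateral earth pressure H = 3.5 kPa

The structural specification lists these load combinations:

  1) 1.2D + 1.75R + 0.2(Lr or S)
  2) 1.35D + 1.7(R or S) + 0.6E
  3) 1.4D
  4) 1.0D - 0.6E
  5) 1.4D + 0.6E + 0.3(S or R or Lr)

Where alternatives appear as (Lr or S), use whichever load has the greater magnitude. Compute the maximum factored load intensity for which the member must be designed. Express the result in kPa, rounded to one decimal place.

(Lr or S) → S = 1.8 kPa; (R or S) → R = 2.4 kPa; (S or R or Lr) → R = 2.4 kPa.
1) 1.2(1.4) + 1.75(2.4) + 0.2(1.8) = 6.2
2) 1.35(1.4) + 1.7(2.4) + 0.6(0.8) = 6.5
3) 1.4(1.4) = 2.0
4) 1.0(1.4) - 0.6(0.8) = 0.9
5) 1.4(1.4) + 0.6(0.8) + 0.3(2.4) = 3.2
Maximum is from combination 2.

6.5 kPa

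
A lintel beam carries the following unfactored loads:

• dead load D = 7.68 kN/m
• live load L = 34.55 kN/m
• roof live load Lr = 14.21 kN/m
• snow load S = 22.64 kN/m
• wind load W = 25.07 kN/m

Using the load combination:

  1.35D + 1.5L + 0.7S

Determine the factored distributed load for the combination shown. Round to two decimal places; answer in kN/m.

78.04 kN/m

1.35(7.68) + 1.5(34.55) + 0.7(22.64) = 78.04
w_u = 78.04 kN/m.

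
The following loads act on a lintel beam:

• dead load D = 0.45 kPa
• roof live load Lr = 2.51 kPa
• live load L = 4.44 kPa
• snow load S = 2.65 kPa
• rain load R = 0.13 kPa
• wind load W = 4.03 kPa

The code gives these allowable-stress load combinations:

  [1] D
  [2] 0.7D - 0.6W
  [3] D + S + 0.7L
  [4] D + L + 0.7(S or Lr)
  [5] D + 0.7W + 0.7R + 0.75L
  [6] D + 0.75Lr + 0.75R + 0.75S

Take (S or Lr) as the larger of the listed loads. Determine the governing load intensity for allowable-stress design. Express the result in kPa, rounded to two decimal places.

(S or Lr) → S = 2.65 kPa.
[1] 1.0(0.45) = 0.45
[2] 0.7(0.45) - 0.6(4.03) = -2.10
[3] 1.0(0.45) + 1.0(2.65) + 0.7(4.44) = 6.21
[4] 1.0(0.45) + 1.0(4.44) + 0.7(2.65) = 6.75
[5] 1.0(0.45) + 0.7(4.03) + 0.7(0.13) + 0.75(4.44) = 6.69
[6] 1.0(0.45) + 0.75(2.51) + 0.75(0.13) + 0.75(2.65) = 4.42
Combination 4 governs: q = 6.75 kPa.

6.75 kPa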